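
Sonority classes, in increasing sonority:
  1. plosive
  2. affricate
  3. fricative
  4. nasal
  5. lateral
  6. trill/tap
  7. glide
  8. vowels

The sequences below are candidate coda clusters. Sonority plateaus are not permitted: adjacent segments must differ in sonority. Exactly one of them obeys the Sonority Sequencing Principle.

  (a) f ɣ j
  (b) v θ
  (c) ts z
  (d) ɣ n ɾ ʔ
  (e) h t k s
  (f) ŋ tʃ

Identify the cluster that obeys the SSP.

f

(a) sonority 3-3-7: ill-formed.
(b) sonority 3-3: ill-formed.
(c) sonority 2-3: ill-formed.
(d) sonority 3-4-6-1: ill-formed.
(e) sonority 3-1-1-3: ill-formed.
(f) sonority 4-2: well-formed.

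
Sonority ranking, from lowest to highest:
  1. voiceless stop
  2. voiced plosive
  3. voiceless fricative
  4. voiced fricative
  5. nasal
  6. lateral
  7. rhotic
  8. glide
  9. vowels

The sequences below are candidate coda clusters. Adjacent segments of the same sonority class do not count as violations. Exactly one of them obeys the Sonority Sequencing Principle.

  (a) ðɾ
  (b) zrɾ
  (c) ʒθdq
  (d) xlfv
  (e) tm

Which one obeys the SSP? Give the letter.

c

(a) sonority 4-7: ill-formed.
(b) sonority 4-7-7: ill-formed.
(c) sonority 4-3-2-1: well-formed.
(d) sonority 3-6-3-4: ill-formed.
(e) sonority 1-5: ill-formed.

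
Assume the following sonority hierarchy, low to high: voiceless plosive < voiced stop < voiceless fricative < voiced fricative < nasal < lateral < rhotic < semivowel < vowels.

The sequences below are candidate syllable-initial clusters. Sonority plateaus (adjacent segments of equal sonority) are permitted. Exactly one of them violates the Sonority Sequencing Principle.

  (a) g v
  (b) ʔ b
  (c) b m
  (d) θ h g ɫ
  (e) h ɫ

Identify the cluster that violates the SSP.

(a) sonority 2-4: well-formed.
(b) sonority 1-2: well-formed.
(c) sonority 2-5: well-formed.
(d) sonority 3-3-2-6: ill-formed.
(e) sonority 3-6: well-formed.

d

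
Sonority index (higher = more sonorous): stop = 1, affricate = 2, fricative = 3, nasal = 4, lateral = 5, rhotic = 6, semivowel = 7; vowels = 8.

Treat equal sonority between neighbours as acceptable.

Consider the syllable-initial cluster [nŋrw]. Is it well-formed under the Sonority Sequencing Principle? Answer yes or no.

yes

/n/ is a nasal (sonority 4).
/ŋ/ is a nasal (sonority 4).
/r/ is a rhotic (sonority 6).
/w/ is a semivowel (sonority 7).
The profile 4-4-6-7 is non-decreasing (plateaus allowed), so the syllable-initial cluster satisfies the SSP.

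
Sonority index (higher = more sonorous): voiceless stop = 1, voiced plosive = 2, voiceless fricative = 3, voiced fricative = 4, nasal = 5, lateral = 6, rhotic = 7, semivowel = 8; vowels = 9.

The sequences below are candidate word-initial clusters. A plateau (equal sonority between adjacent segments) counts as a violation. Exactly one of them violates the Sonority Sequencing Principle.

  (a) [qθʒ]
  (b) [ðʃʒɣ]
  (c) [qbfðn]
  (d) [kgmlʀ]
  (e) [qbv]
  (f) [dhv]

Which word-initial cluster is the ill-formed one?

(a) 1-3-4 → obeys
(b) 4-3-4-4 → violates
(c) 1-2-3-4-5 → obeys
(d) 1-2-5-6-7 → obeys
(e) 1-2-4 → obeys
(f) 2-3-4 → obeys

b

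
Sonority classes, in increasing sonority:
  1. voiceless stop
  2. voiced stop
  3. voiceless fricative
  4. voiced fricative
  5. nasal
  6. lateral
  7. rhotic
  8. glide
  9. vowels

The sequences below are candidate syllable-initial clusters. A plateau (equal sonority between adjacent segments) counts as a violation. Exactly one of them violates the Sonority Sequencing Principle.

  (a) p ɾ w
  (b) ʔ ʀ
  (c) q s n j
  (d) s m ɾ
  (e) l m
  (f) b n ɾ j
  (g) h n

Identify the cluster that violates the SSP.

e

(a) 1-7-8 → obeys
(b) 1-7 → obeys
(c) 1-3-5-8 → obeys
(d) 3-5-7 → obeys
(e) 6-5 → violates
(f) 2-5-7-8 → obeys
(g) 3-5 → obeys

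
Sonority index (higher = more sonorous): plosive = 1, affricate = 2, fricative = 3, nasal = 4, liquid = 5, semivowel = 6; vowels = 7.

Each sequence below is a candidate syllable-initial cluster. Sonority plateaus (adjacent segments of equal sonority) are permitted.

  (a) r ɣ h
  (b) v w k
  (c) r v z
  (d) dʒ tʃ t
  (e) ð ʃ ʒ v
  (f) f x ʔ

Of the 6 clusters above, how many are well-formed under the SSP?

(a) 5-3-3 → violates
(b) 3-6-1 → violates
(c) 5-3-3 → violates
(d) 2-2-1 → violates
(e) 3-3-3-3 → obeys
(f) 3-3-1 → violates

1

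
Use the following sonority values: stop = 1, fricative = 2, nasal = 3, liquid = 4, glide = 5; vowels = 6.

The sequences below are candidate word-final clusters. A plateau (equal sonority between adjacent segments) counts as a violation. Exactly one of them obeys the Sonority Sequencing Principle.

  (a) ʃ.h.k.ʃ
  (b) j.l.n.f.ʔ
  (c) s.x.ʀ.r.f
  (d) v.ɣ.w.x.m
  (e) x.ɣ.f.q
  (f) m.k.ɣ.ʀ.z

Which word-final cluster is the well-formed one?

(a) sonority 2-2-1-2: ill-formed.
(b) sonority 5-4-3-2-1: well-formed.
(c) sonority 2-2-4-4-2: ill-formed.
(d) sonority 2-2-5-2-3: ill-formed.
(e) sonority 2-2-2-1: ill-formed.
(f) sonority 3-1-2-4-2: ill-formed.

b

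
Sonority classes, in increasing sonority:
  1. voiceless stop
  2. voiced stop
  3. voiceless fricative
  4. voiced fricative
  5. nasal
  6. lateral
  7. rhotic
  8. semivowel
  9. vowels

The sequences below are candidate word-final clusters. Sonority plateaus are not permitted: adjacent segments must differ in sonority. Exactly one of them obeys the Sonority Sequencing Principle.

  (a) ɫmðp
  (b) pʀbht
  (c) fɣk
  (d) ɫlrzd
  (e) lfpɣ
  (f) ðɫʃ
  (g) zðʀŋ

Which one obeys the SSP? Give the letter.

(a) ɫmðp: profile 6-5-4-1 — obeys.
(b) pʀbht: profile 1-7-2-3-1 — violates.
(c) fɣk: profile 3-4-1 — violates.
(d) ɫlrzd: profile 6-6-7-4-2 — violates.
(e) lfpɣ: profile 6-3-1-4 — violates.
(f) ðɫʃ: profile 4-6-3 — violates.
(g) zðʀŋ: profile 4-4-7-5 — violates.

a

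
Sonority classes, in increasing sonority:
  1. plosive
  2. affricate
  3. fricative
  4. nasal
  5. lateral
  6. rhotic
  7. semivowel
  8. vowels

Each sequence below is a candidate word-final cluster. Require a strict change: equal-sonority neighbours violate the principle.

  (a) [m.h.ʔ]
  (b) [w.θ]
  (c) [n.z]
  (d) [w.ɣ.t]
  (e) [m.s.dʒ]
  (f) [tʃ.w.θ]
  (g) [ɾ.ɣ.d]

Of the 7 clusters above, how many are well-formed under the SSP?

(a) sonority 4-3-1: well-formed.
(b) sonority 7-3: well-formed.
(c) sonority 4-3: well-formed.
(d) sonority 7-3-1: well-formed.
(e) sonority 4-3-2: well-formed.
(f) sonority 2-7-3: ill-formed.
(g) sonority 6-3-1: well-formed.

6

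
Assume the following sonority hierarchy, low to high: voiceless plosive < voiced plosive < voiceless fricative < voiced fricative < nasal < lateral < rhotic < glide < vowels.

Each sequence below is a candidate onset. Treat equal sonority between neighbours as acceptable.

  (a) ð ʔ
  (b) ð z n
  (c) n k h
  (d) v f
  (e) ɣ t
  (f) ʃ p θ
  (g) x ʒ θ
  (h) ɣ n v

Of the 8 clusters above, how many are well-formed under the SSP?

(a) 4-1 → violates
(b) 4-4-5 → obeys
(c) 5-1-3 → violates
(d) 4-3 → violates
(e) 4-1 → violates
(f) 3-1-3 → violates
(g) 3-4-3 → violates
(h) 4-5-4 → violates

1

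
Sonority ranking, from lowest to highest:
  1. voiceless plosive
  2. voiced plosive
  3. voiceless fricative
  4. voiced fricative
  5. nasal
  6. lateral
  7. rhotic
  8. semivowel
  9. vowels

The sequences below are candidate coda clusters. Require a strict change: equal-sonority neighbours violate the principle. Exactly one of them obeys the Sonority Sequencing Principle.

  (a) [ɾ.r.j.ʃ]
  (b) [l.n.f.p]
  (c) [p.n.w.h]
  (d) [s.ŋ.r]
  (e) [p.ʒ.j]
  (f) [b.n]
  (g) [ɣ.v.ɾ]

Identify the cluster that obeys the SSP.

(a) sonority 7-7-8-3: ill-formed.
(b) sonority 6-5-3-1: well-formed.
(c) sonority 1-5-8-3: ill-formed.
(d) sonority 3-5-7: ill-formed.
(e) sonority 1-4-8: ill-formed.
(f) sonority 2-5: ill-formed.
(g) sonority 4-4-7: ill-formed.

b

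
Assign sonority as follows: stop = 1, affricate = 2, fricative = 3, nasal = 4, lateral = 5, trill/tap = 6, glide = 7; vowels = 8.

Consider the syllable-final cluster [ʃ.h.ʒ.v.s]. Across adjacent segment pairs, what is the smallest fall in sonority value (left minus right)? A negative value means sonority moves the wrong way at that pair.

0

/ʃ/: fricative = 3.
/h/: fricative = 3.
/ʒ/: fricative = 3.
/v/: fricative = 3.
/s/: fricative = 3.
/ʃ/→/h/: change +0.
/h/→/ʒ/: change +0.
/ʒ/→/v/: change +0.
/v/→/s/: change +0.
Minimum = 0.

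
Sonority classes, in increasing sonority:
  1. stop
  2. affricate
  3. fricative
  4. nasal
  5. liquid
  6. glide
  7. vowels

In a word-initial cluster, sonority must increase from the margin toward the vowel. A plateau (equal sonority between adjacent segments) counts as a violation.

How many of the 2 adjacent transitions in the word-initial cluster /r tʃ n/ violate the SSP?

1

/r/ — liquid, sonority 5.
/tʃ/ — affricate, sonority 2.
/n/ — nasal, sonority 4.
/r/→/tʃ/: 5→2 (does not rise) — violation.
/tʃ/→/n/: 2→4 (rises) — ok.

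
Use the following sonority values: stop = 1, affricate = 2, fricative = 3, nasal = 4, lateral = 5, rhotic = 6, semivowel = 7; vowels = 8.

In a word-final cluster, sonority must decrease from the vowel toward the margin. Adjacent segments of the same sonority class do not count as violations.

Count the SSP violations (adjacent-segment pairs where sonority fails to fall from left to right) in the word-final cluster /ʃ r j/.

/ʃ/ — fricative, sonority 3.
/r/ — rhotic, sonority 6.
/j/ — semivowel, sonority 7.
/ʃ/→/r/: 3→6 (does not fall) — violation.
/r/→/j/: 6→7 (does not fall) — violation.

2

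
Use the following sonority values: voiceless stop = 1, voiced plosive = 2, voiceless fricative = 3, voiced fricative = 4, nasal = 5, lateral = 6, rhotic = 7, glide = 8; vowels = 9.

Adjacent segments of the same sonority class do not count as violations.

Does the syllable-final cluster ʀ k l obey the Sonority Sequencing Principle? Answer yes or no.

/ʀ/ — rhotic, sonority 7.
/k/ — voiceless stop, sonority 1.
/l/ — lateral, sonority 6.
The profile is 7-1-6. Between /k/ (1) and /l/ (6) sonority does not fall, so the cluster violates the SSP.

no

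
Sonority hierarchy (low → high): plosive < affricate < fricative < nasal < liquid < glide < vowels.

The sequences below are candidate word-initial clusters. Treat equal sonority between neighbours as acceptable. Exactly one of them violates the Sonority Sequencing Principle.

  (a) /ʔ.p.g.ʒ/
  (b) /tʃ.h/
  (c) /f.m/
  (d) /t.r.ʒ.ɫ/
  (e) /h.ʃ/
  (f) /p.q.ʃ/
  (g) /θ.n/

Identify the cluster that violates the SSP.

d

(a) sonority 1-1-1-3: well-formed.
(b) sonority 2-3: well-formed.
(c) sonority 3-4: well-formed.
(d) sonority 1-5-3-5: ill-formed.
(e) sonority 3-3: well-formed.
(f) sonority 1-1-3: well-formed.
(g) sonority 3-4: well-formed.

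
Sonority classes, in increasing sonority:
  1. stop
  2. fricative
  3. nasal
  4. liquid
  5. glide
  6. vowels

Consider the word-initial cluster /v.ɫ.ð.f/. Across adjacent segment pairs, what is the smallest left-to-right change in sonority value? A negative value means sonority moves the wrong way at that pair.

-2

/v/ is a fricative (sonority 2).
/ɫ/ is a liquid (sonority 4).
/ð/ is a fricative (sonority 2).
/f/ is a fricative (sonority 2).
/v/→/ɫ/: change +2.
/ɫ/→/ð/: change -2.
/ð/→/f/: change +0.
Minimum = -2.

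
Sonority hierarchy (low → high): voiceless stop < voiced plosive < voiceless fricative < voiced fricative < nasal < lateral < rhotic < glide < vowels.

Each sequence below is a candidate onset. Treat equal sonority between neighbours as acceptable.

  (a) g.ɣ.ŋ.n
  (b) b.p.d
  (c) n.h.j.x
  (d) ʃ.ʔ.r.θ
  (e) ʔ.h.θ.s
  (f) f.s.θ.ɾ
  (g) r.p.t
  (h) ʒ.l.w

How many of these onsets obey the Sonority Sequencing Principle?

4

(a) 2-4-5-5 → obeys
(b) 2-1-2 → violates
(c) 5-3-8-3 → violates
(d) 3-1-7-3 → violates
(e) 1-3-3-3 → obeys
(f) 3-3-3-7 → obeys
(g) 7-1-1 → violates
(h) 4-6-8 → obeys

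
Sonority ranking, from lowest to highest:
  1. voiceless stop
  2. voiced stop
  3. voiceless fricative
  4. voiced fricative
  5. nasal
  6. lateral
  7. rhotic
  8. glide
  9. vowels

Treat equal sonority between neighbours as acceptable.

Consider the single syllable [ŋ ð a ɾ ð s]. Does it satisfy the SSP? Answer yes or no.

Onset: /ŋ/ is a nasal (sonority 5), /ð/ is a voiced fricative (sonority 4); then the nucleus /a/ (sonority 9).
Onset profile 5-4-9 — does not rise throughout.
Coda: /ɾ/ is a rhotic (sonority 7), /ð/ is a voiced fricative (sonority 4), /s/ is a voiceless fricative (sonority 3).
Coda profile 9-7-4-3 — falls from the nucleus.

no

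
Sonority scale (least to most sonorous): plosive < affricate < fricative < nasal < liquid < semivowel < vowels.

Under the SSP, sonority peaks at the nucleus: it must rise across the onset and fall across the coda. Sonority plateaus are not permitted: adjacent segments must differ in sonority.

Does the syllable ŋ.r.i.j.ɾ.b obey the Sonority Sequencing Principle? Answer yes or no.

yes

Onset: /ŋ/ is a nasal (sonority 4), /r/ is a liquid (sonority 5); then the nucleus /i/ (sonority 7).
Onset profile 4-5-7 — rises to the nucleus.
Coda: /j/ is a semivowel (sonority 6), /ɾ/ is a liquid (sonority 5), /b/ is a plosive (sonority 1).
Coda profile 7-6-5-1 — falls from the nucleus.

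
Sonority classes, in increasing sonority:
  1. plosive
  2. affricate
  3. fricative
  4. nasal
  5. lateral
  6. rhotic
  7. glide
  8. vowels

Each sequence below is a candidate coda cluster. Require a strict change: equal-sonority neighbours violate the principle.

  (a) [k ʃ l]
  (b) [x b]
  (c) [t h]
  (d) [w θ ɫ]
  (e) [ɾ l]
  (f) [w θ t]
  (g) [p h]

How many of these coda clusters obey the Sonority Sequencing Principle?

3

(a) 1-3-5 → violates
(b) 3-1 → obeys
(c) 1-3 → violates
(d) 7-3-5 → violates
(e) 6-5 → obeys
(f) 7-3-1 → obeys
(g) 1-3 → violates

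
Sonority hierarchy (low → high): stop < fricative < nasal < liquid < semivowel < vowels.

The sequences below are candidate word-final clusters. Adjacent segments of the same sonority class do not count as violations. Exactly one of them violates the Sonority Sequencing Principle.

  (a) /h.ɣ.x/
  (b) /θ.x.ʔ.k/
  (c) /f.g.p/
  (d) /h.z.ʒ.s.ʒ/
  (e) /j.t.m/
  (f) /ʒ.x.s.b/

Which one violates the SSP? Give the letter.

e

(a) sonority 2-2-2: well-formed.
(b) sonority 2-2-1-1: well-formed.
(c) sonority 2-1-1: well-formed.
(d) sonority 2-2-2-2-2: well-formed.
(e) sonority 5-1-3: ill-formed.
(f) sonority 2-2-2-1: well-formed.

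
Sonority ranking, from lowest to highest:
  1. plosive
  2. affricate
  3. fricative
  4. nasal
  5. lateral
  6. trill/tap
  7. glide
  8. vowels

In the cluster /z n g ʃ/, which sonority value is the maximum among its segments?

/z/ is a fricative (sonority 3).
/n/ is a nasal (sonority 4).
/g/ is a plosive (sonority 1).
/ʃ/ is a fricative (sonority 3).
The maximum is 4.

4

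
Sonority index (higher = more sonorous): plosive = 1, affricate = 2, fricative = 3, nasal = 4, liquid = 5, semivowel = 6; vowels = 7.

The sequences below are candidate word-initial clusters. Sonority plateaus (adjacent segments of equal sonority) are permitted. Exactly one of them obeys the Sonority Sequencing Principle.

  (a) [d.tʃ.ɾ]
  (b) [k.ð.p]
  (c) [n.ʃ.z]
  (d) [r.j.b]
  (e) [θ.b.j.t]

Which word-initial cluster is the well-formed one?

(a) 1-2-5 → obeys
(b) 1-3-1 → violates
(c) 4-3-3 → violates
(d) 5-6-1 → violates
(e) 3-1-6-1 → violates

a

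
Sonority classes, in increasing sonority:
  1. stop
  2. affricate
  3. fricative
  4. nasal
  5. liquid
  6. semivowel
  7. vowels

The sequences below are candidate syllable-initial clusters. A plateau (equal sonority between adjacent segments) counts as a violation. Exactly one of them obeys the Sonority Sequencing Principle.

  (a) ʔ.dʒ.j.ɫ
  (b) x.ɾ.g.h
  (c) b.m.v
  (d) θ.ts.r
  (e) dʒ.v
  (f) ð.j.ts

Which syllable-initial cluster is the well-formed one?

e

(a) sonority 1-2-6-5: ill-formed.
(b) sonority 3-5-1-3: ill-formed.
(c) sonority 1-4-3: ill-formed.
(d) sonority 3-2-5: ill-formed.
(e) sonority 2-3: well-formed.
(f) sonority 3-6-2: ill-formed.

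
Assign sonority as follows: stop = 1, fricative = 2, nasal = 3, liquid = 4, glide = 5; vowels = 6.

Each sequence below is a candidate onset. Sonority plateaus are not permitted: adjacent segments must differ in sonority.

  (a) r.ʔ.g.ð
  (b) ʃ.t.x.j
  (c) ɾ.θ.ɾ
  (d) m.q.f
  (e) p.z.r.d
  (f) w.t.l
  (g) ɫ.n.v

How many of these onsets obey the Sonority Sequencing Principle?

0

(a) r.ʔ.g.ð: profile 4-1-1-2 — violates.
(b) ʃ.t.x.j: profile 2-1-2-5 — violates.
(c) ɾ.θ.ɾ: profile 4-2-4 — violates.
(d) m.q.f: profile 3-1-2 — violates.
(e) p.z.r.d: profile 1-2-4-1 — violates.
(f) w.t.l: profile 5-1-4 — violates.
(g) ɫ.n.v: profile 4-3-2 — violates.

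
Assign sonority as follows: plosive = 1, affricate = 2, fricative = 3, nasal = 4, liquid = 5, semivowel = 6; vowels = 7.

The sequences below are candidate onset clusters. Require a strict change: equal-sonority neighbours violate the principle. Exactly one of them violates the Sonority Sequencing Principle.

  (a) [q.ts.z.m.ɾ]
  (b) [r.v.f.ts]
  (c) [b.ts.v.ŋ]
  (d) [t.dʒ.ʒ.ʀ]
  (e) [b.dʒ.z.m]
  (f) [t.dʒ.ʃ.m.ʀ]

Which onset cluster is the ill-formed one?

(a) 1-2-3-4-5 → obeys
(b) 5-3-3-2 → violates
(c) 1-2-3-4 → obeys
(d) 1-2-3-5 → obeys
(e) 1-2-3-4 → obeys
(f) 1-2-3-4-5 → obeys

b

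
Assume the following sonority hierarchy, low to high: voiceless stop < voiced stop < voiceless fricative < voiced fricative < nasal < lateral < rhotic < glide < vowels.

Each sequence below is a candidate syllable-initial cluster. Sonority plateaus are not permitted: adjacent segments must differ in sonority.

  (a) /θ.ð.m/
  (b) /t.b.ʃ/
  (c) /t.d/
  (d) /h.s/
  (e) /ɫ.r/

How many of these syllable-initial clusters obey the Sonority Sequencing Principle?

(a) 3-4-5 → obeys
(b) 1-2-3 → obeys
(c) 1-2 → obeys
(d) 3-3 → violates
(e) 6-7 → obeys

4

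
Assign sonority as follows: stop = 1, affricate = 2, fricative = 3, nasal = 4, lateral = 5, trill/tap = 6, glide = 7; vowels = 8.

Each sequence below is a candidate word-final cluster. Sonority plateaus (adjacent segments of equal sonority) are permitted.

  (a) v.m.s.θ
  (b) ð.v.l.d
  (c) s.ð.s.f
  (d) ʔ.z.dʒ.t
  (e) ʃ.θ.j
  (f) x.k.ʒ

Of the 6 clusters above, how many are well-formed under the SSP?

1

(a) 3-4-3-3 → violates
(b) 3-3-5-1 → violates
(c) 3-3-3-3 → obeys
(d) 1-3-2-1 → violates
(e) 3-3-7 → violates
(f) 3-1-3 → violates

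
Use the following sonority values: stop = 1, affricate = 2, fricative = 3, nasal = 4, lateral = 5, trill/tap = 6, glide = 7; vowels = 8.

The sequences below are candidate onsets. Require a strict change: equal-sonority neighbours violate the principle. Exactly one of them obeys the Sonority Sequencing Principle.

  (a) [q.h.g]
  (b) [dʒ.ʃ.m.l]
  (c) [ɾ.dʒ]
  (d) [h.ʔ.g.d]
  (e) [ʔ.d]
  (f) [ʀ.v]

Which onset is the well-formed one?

b

(a) 1-3-1 → violates
(b) 2-3-4-5 → obeys
(c) 6-2 → violates
(d) 3-1-1-1 → violates
(e) 1-1 → violates
(f) 6-3 → violates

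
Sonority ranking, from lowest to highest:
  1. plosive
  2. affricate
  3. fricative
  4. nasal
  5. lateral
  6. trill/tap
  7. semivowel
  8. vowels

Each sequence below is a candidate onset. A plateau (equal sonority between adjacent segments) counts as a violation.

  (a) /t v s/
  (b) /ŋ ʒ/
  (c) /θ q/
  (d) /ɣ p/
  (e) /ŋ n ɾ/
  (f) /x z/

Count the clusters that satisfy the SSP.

0

(a) sonority 1-3-3: ill-formed.
(b) sonority 4-3: ill-formed.
(c) sonority 3-1: ill-formed.
(d) sonority 3-1: ill-formed.
(e) sonority 4-4-6: ill-formed.
(f) sonority 3-3: ill-formed.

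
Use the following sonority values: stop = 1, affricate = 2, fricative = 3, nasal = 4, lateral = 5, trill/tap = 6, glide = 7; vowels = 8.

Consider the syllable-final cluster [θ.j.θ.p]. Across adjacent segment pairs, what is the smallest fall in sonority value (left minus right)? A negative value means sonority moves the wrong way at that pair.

-4

/θ/: fricative = 3.
/j/: glide = 7.
/θ/: fricative = 3.
/p/: stop = 1.
/θ/→/j/: change -4.
/j/→/θ/: change +4.
/θ/→/p/: change +2.
Minimum = -4.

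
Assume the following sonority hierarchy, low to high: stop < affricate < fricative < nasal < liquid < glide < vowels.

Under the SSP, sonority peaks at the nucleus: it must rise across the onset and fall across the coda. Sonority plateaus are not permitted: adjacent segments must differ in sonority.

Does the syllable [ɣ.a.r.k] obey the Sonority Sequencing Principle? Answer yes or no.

yes

Onset: /ɣ/ is a fricative (sonority 3); then the nucleus /a/ (sonority 7).
Onset profile 3-7 — rises to the nucleus.
Coda: /r/ is a liquid (sonority 5), /k/ is a stop (sonority 1).
Coda profile 7-5-1 — falls from the nucleus.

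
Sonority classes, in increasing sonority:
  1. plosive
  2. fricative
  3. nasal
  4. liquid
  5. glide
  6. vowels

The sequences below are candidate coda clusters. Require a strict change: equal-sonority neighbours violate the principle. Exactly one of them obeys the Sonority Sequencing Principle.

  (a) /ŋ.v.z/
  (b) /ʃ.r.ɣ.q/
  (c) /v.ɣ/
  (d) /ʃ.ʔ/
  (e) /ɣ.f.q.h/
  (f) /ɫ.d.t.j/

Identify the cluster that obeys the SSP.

(a) sonority 3-2-2: ill-formed.
(b) sonority 2-4-2-1: ill-formed.
(c) sonority 2-2: ill-formed.
(d) sonority 2-1: well-formed.
(e) sonority 2-2-1-2: ill-formed.
(f) sonority 4-1-1-5: ill-formed.

d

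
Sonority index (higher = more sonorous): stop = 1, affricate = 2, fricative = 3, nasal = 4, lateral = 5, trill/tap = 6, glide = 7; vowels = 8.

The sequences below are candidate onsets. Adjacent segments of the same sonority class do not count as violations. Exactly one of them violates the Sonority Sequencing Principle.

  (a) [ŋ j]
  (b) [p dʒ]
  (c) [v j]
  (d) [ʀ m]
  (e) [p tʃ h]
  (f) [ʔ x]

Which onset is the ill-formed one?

(a) 4-7 → obeys
(b) 1-2 → obeys
(c) 3-7 → obeys
(d) 6-4 → violates
(e) 1-2-3 → obeys
(f) 1-3 → obeys

d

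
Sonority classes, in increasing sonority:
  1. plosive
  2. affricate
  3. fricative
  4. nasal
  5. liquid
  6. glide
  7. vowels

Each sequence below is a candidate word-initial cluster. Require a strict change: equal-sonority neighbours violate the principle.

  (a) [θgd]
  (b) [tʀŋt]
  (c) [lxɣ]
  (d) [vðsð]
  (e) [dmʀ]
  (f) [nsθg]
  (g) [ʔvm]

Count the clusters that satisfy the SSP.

(a) 3-1-1 → violates
(b) 1-5-4-1 → violates
(c) 5-3-3 → violates
(d) 3-3-3-3 → violates
(e) 1-4-5 → obeys
(f) 4-3-3-1 → violates
(g) 1-3-4 → obeys

2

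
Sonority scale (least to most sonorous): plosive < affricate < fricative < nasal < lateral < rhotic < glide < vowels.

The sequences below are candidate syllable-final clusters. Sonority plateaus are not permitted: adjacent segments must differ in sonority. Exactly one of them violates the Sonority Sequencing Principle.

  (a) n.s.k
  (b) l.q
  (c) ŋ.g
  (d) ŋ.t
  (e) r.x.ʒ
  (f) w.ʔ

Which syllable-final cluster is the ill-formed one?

(a) 4-3-1 → obeys
(b) 5-1 → obeys
(c) 4-1 → obeys
(d) 4-1 → obeys
(e) 6-3-3 → violates
(f) 7-1 → obeys

e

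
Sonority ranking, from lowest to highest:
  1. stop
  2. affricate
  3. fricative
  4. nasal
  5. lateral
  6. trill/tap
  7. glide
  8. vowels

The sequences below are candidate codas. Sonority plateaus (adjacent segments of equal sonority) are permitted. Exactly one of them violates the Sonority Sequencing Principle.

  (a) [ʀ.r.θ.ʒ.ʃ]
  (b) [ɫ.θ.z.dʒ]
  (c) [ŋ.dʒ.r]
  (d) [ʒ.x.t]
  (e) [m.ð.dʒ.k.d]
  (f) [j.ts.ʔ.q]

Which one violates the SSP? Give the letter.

(a) [ʀ.r.θ.ʒ.ʃ]: profile 6-6-3-3-3 — obeys.
(b) [ɫ.θ.z.dʒ]: profile 5-3-3-2 — obeys.
(c) [ŋ.dʒ.r]: profile 4-2-6 — violates.
(d) [ʒ.x.t]: profile 3-3-1 — obeys.
(e) [m.ð.dʒ.k.d]: profile 4-3-2-1-1 — obeys.
(f) [j.ts.ʔ.q]: profile 7-2-1-1 — obeys.

c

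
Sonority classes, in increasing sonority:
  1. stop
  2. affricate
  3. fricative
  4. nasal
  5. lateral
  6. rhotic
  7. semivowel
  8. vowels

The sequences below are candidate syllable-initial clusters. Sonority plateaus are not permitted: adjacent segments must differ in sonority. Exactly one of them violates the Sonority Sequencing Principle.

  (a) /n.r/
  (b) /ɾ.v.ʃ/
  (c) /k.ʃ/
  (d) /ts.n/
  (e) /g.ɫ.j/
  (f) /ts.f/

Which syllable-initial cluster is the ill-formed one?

b

(a) sonority 4-6: well-formed.
(b) sonority 6-3-3: ill-formed.
(c) sonority 1-3: well-formed.
(d) sonority 2-4: well-formed.
(e) sonority 1-5-7: well-formed.
(f) sonority 2-3: well-formed.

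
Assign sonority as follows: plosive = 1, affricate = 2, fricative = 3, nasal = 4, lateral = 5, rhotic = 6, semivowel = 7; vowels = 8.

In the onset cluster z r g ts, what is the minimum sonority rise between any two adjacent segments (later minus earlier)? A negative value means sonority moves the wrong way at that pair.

/z/ — fricative, sonority 3.
/r/ — rhotic, sonority 6.
/g/ — plosive, sonority 1.
/ts/ — affricate, sonority 2.
/z/→/r/: change +3.
/r/→/g/: change -5.
/g/→/ts/: change +1.
Minimum = -5.

-5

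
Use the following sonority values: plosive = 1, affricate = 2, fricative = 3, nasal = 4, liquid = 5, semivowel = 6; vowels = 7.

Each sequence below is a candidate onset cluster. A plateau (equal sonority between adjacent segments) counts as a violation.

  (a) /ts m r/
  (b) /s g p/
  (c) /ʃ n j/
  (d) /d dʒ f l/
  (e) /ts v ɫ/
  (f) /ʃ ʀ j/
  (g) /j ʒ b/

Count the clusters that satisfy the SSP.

(a) sonority 2-4-5: well-formed.
(b) sonority 3-1-1: ill-formed.
(c) sonority 3-4-6: well-formed.
(d) sonority 1-2-3-5: well-formed.
(e) sonority 2-3-5: well-formed.
(f) sonority 3-5-6: well-formed.
(g) sonority 6-3-1: ill-formed.

5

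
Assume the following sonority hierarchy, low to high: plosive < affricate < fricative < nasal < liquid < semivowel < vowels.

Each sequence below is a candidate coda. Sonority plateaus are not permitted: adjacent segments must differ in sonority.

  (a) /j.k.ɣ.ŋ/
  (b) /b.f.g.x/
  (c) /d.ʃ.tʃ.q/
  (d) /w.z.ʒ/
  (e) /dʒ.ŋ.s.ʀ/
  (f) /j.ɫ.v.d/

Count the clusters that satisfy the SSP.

1

(a) 6-1-3-4 → violates
(b) 1-3-1-3 → violates
(c) 1-3-2-1 → violates
(d) 6-3-3 → violates
(e) 2-4-3-5 → violates
(f) 6-5-3-1 → obeys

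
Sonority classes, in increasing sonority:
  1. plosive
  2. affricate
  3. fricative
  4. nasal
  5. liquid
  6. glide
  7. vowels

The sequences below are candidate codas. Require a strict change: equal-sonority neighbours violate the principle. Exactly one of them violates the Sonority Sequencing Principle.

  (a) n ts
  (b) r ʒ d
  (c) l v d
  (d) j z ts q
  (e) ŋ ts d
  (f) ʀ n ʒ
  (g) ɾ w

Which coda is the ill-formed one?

(a) sonority 4-2: well-formed.
(b) sonority 5-3-1: well-formed.
(c) sonority 5-3-1: well-formed.
(d) sonority 6-3-2-1: well-formed.
(e) sonority 4-2-1: well-formed.
(f) sonority 5-4-3: well-formed.
(g) sonority 5-6: ill-formed.

g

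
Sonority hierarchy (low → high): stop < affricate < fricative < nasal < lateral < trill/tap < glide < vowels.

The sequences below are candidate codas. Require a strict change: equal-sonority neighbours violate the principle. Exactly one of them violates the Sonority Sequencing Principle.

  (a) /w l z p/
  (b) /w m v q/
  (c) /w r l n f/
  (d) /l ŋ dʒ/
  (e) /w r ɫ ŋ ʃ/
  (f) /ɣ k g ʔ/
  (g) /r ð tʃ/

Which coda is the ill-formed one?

f

(a) /w l z p/: profile 7-5-3-1 — obeys.
(b) /w m v q/: profile 7-4-3-1 — obeys.
(c) /w r l n f/: profile 7-6-5-4-3 — obeys.
(d) /l ŋ dʒ/: profile 5-4-2 — obeys.
(e) /w r ɫ ŋ ʃ/: profile 7-6-5-4-3 — obeys.
(f) /ɣ k g ʔ/: profile 3-1-1-1 — violates.
(g) /r ð tʃ/: profile 6-3-2 — obeys.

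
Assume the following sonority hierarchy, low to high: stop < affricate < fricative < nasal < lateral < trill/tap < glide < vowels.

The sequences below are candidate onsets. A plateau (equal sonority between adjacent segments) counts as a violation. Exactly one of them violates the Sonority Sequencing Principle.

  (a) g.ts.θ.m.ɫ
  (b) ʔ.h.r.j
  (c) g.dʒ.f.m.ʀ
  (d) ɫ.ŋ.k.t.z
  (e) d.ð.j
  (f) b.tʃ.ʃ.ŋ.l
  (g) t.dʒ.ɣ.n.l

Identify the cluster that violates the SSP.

d

(a) 1-2-3-4-5 → obeys
(b) 1-3-6-7 → obeys
(c) 1-2-3-4-6 → obeys
(d) 5-4-1-1-3 → violates
(e) 1-3-7 → obeys
(f) 1-2-3-4-5 → obeys
(g) 1-2-3-4-5 → obeys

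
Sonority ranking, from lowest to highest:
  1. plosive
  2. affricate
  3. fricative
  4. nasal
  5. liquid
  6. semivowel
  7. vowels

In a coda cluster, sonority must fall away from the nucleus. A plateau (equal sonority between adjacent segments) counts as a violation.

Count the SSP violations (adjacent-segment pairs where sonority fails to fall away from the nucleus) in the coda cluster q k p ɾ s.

3

/q/: plosive = 1.
/k/: plosive = 1.
/p/: plosive = 1.
/ɾ/: liquid = 5.
/s/: fricative = 3.
/q/→/k/: 1→1 (plateau) — violation.
/k/→/p/: 1→1 (plateau) — violation.
/p/→/ɾ/: 1→5 (does not fall) — violation.
/ɾ/→/s/: 5→3 (falls) — ok.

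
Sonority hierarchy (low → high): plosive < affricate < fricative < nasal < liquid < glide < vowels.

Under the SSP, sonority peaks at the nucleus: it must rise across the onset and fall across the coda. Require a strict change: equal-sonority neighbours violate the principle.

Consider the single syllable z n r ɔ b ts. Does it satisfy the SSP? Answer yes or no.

Onset: /z/ is a fricative (sonority 3), /n/ is a nasal (sonority 4), /r/ is a liquid (sonority 5); then the nucleus /ɔ/ (sonority 7).
Onset profile 3-4-5-7 — rises to the nucleus.
Coda: /b/ is a plosive (sonority 1), /ts/ is an affricate (sonority 2).
Coda profile 7-1-2 — does not strictly fall throughout.

no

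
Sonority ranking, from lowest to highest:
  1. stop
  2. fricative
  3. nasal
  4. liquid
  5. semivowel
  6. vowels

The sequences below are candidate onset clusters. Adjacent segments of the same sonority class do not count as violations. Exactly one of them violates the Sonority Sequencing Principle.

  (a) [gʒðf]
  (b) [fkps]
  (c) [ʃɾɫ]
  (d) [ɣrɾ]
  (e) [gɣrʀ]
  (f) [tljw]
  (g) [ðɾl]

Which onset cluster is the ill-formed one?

(a) [gʒðf]: profile 1-2-2-2 — obeys.
(b) [fkps]: profile 2-1-1-2 — violates.
(c) [ʃɾɫ]: profile 2-4-4 — obeys.
(d) [ɣrɾ]: profile 2-4-4 — obeys.
(e) [gɣrʀ]: profile 1-2-4-4 — obeys.
(f) [tljw]: profile 1-4-5-5 — obeys.
(g) [ðɾl]: profile 2-4-4 — obeys.

b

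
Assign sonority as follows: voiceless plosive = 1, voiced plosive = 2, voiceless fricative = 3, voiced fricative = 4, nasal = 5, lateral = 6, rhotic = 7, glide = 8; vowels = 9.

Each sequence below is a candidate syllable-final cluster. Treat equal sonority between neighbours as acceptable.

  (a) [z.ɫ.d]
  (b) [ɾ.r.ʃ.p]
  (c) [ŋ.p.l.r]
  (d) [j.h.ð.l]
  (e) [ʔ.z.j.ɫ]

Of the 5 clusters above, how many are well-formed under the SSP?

1

(a) [z.ɫ.d]: profile 4-6-2 — violates.
(b) [ɾ.r.ʃ.p]: profile 7-7-3-1 — obeys.
(c) [ŋ.p.l.r]: profile 5-1-6-7 — violates.
(d) [j.h.ð.l]: profile 8-3-4-6 — violates.
(e) [ʔ.z.j.ɫ]: profile 1-4-8-6 — violates.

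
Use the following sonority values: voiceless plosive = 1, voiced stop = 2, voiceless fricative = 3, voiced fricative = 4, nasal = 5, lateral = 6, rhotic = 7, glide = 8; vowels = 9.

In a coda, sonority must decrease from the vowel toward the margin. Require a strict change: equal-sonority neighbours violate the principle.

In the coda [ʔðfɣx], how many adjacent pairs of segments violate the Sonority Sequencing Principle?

2

/ʔ/ — voiceless plosive, sonority 1.
/ð/ — voiced fricative, sonority 4.
/f/ — voiceless fricative, sonority 3.
/ɣ/ — voiced fricative, sonority 4.
/x/ — voiceless fricative, sonority 3.
/ʔ/→/ð/: 1→4 (does not fall) — violation.
/ð/→/f/: 4→3 (falls) — ok.
/f/→/ɣ/: 3→4 (does not fall) — violation.
/ɣ/→/x/: 4→3 (falls) — ok.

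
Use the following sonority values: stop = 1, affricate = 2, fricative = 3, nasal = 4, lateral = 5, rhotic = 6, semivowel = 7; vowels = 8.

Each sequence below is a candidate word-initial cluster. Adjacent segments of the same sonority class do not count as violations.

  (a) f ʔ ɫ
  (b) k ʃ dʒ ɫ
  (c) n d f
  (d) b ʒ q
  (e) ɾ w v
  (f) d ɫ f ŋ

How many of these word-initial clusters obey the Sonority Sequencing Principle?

0

(a) 3-1-5 → violates
(b) 1-3-2-5 → violates
(c) 4-1-3 → violates
(d) 1-3-1 → violates
(e) 6-7-3 → violates
(f) 1-5-3-4 → violates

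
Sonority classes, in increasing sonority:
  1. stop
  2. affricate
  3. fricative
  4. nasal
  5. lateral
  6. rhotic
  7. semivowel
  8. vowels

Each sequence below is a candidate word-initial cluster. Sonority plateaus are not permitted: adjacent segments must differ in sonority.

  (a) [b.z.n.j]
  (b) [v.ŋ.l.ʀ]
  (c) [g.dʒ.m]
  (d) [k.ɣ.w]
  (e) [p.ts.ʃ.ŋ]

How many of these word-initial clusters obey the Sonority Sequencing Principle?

(a) [b.z.n.j]: profile 1-3-4-7 — obeys.
(b) [v.ŋ.l.ʀ]: profile 3-4-5-6 — obeys.
(c) [g.dʒ.m]: profile 1-2-4 — obeys.
(d) [k.ɣ.w]: profile 1-3-7 — obeys.
(e) [p.ts.ʃ.ŋ]: profile 1-2-3-4 — obeys.

5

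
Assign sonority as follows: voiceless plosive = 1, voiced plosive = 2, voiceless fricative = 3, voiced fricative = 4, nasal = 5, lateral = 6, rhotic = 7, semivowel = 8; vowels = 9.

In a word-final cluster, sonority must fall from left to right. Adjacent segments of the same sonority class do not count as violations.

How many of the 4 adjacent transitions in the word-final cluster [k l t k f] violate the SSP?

2

/k/ — voiceless plosive, sonority 1.
/l/ — lateral, sonority 6.
/t/ — voiceless plosive, sonority 1.
/k/ — voiceless plosive, sonority 1.
/f/ — voiceless fricative, sonority 3.
/k/→/l/: 1→6 (does not fall) — violation.
/l/→/t/: 6→1 (falls) — ok.
/t/→/k/: 1→1 (plateau, allowed) — ok.
/k/→/f/: 1→3 (does not fall) — violation.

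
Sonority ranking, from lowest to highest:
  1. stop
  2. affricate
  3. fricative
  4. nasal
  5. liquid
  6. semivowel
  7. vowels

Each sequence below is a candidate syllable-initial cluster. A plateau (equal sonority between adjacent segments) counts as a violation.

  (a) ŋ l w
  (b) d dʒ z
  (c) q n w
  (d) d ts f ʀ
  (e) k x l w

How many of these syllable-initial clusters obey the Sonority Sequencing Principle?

(a) ŋ l w: profile 4-5-6 — obeys.
(b) d dʒ z: profile 1-2-3 — obeys.
(c) q n w: profile 1-4-6 — obeys.
(d) d ts f ʀ: profile 1-2-3-5 — obeys.
(e) k x l w: profile 1-3-5-6 — obeys.

5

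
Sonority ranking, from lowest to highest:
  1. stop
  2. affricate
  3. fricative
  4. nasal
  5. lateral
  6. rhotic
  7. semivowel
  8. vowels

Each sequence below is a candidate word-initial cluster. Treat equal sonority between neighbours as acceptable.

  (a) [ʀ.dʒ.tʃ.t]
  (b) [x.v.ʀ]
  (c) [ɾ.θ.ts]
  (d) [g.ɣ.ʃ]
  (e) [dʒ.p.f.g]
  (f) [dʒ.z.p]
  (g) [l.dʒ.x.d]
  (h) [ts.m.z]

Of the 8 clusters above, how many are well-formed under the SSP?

2

(a) sonority 6-2-2-1: ill-formed.
(b) sonority 3-3-6: well-formed.
(c) sonority 6-3-2: ill-formed.
(d) sonority 1-3-3: well-formed.
(e) sonority 2-1-3-1: ill-formed.
(f) sonority 2-3-1: ill-formed.
(g) sonority 5-2-3-1: ill-formed.
(h) sonority 2-4-3: ill-formed.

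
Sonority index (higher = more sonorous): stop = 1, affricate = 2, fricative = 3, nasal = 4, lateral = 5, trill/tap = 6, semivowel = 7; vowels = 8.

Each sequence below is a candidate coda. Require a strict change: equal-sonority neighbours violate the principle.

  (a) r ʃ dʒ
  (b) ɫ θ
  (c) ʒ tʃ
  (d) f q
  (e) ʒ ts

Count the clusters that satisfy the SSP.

(a) 6-3-2 → obeys
(b) 5-3 → obeys
(c) 3-2 → obeys
(d) 3-1 → obeys
(e) 3-2 → obeys

5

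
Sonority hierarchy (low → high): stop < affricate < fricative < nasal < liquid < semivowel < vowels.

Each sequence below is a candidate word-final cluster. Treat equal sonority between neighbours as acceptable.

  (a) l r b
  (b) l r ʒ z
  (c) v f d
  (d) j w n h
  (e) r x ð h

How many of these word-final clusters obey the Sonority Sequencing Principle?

5

(a) 5-5-1 → obeys
(b) 5-5-3-3 → obeys
(c) 3-3-1 → obeys
(d) 6-6-4-3 → obeys
(e) 5-3-3-3 → obeys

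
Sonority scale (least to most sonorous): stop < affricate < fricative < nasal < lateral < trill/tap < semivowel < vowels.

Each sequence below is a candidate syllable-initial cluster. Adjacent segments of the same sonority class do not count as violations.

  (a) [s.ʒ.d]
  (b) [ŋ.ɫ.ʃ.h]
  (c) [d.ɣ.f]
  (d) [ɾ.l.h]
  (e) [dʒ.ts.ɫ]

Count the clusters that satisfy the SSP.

2

(a) sonority 3-3-1: ill-formed.
(b) sonority 4-5-3-3: ill-formed.
(c) sonority 1-3-3: well-formed.
(d) sonority 6-5-3: ill-formed.
(e) sonority 2-2-5: well-formed.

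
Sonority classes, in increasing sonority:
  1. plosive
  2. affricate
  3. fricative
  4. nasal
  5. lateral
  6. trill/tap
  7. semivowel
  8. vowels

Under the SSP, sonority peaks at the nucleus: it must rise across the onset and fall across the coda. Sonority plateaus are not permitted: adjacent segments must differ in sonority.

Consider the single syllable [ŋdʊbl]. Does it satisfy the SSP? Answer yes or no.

Onset: /ŋ/ is a nasal (sonority 4), /d/ is a plosive (sonority 1); then the nucleus /ʊ/ (sonority 8).
Onset profile 4-1-8 — does not strictly rise throughout.
Coda: /b/ is a plosive (sonority 1), /l/ is a lateral (sonority 5).
Coda profile 8-1-5 — does not strictly fall throughout.

no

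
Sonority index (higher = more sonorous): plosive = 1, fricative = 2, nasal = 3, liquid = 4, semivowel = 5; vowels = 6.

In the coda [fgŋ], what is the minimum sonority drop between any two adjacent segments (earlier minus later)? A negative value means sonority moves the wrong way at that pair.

/f/ — fricative, sonority 2.
/g/ — plosive, sonority 1.
/ŋ/ — nasal, sonority 3.
/f/→/g/: change +1.
/g/→/ŋ/: change -2.
Minimum = -2.

-2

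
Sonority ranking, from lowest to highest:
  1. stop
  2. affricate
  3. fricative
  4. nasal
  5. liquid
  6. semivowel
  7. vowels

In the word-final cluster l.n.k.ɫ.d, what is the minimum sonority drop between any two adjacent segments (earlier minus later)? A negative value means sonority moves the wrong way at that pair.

/l/ — liquid, sonority 5.
/n/ — nasal, sonority 4.
/k/ — stop, sonority 1.
/ɫ/ — liquid, sonority 5.
/d/ — stop, sonority 1.
/l/→/n/: change +1.
/n/→/k/: change +3.
/k/→/ɫ/: change -4.
/ɫ/→/d/: change +4.
Minimum = -4.

-4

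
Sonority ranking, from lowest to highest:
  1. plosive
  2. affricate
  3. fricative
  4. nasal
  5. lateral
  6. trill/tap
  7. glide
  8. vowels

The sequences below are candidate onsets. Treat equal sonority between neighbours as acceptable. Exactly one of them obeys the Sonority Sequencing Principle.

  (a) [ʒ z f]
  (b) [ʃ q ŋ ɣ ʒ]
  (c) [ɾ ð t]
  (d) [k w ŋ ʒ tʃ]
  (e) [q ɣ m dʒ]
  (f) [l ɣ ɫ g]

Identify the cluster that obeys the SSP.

(a) 3-3-3 → obeys
(b) 3-1-4-3-3 → violates
(c) 6-3-1 → violates
(d) 1-7-4-3-2 → violates
(e) 1-3-4-2 → violates
(f) 5-3-5-1 → violates

a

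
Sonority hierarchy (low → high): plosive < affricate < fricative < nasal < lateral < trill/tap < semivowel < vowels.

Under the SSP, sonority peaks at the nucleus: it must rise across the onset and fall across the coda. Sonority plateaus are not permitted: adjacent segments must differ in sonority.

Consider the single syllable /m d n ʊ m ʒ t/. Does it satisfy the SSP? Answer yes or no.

no

Onset: /m/ is a nasal (sonority 4), /d/ is a plosive (sonority 1), /n/ is a nasal (sonority 4); then the nucleus /ʊ/ (sonority 8).
Onset profile 4-1-4-8 — does not strictly rise throughout.
Coda: /m/ is a nasal (sonority 4), /ʒ/ is a fricative (sonority 3), /t/ is a plosive (sonority 1).
Coda profile 8-4-3-1 — falls from the nucleus.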